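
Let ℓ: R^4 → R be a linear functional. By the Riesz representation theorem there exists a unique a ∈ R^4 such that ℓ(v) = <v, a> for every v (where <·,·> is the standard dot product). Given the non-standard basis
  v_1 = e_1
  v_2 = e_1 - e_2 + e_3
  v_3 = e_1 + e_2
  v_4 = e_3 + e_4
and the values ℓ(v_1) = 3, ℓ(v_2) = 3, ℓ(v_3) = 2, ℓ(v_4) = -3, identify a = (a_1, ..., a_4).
a = (3, -1, -1, -2)

Write a = (a_1, ..., a_4) in the standard basis. For each basis vector v_i, ℓ(v_i) = <v_i, a> is a linear equation in the a_j's. Collect the n equations into a matrix system V a = ℓ, where row i of V is v_i (expressed in the standard basis). Since V is invertible (lower-triangular with 1s on the diagonal, up to permutation), solve by back-substitution:
  V =
[[1, 0, 0, 0],
 [1, -1, 1, 0],
 [1, 1, 0, 0],
 [0, 0, 1, 1]]
  V a = (3, 3, 2, -3)
Solving gives a = (3, -1, -1, -2).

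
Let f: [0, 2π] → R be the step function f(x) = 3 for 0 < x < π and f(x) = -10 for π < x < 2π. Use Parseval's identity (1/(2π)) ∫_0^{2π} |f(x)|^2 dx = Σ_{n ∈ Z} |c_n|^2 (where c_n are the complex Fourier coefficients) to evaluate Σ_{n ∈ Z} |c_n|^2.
Σ |c_n|^2 = 109/2

Parseval equates the L^2 energy of f (normalised by 1/(2π)) with the ℓ^2 sum of its Fourier coefficients: (1/(2π)) ∫_0^{2π} |f|^2 = Σ |c_n|^2.
Compute the left side: (1/(2π)) [∫_0^π 3^2 dx + ∫_π^{2π} (-10)^2 dx] = (1/(2π)) · (9π + 100π) = (9 + 100)/2 = 109/2.
So Σ_{n ∈ Z} |c_n|^2 = 109/2.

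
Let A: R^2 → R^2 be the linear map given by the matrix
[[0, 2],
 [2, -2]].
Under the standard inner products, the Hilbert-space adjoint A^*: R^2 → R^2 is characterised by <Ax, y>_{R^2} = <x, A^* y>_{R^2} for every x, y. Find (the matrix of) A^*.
A^* = A^T =
[[0, 2],
 [2, -2]]

For real matrices with standard dot products, the defining identity <Ax, y> = <x, A^* y> gives (Ax)^T y = x^T (A^*) y, i.e. x^T A^T y = x^T (A^*) y. Since this holds for all x, y, we must have A^* = A^T. Therefore
A^* =
[[0, 2],
 [2, -2]].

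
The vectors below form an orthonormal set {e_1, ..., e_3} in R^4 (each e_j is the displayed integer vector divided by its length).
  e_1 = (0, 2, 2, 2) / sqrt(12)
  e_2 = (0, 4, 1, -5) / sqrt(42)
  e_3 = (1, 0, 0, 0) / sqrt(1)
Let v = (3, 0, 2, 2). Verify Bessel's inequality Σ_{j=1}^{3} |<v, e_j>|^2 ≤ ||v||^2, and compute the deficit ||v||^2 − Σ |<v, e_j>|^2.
Σ |<v, e_j>|^2 = 111/7; ||v||^2 = 17; deficit = 8/7

Write each e_j = u_j / sqrt(<u_j, u_j>) where u_j is the displayed integer vector. Then <v, e_j> = <v, u_j> / sqrt(<u_j, u_j>), so |<v, e_j>|^2 = <v, u_j>^2 / <u_j, u_j>.
Coefficients: <v, e_1> = 8/sqrt(12), <v, e_2> = -8/sqrt(42), <v, e_3> = 3/sqrt(1).
Square and sum: Σ |<v, e_j>|^2 = 111/7.
Compute ||v||^2 = v·v = 17.
Deficit = 17 − 111/7 = 8/7 ≥ 0, confirming Bessel's inequality. (The deficit equals ||v − Σ <v,e_j> e_j||^2, the squared distance from v to span{e_j}.)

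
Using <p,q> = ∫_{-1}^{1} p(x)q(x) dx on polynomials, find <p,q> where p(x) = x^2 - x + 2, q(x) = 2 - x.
<p,q> = 10

Expand the product: p(x)·q(x) = -x^3 + 3*x^2 - 4*x + 4.
∫_{-1}^{1} of each monomial x^k gives [2/(k+1) if k even, 0 if k odd]. Integrating term-by-term (or equivalently evaluating the antiderivative F(x) = -x^4/4 + x^3 - 2*x^2 + 4*x at the endpoints):
  F(1) − F(−1) = 11/4 − (-29/4) = 10.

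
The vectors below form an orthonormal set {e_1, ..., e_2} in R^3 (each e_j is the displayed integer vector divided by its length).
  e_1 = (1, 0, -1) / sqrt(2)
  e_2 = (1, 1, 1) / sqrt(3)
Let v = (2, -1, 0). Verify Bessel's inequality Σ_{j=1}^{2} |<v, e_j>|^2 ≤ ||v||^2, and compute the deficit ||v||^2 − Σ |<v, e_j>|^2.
Σ |<v, e_j>|^2 = 7/3; ||v||^2 = 5; deficit = 8/3

Write each e_j = u_j / sqrt(<u_j, u_j>) where u_j is the displayed integer vector. Then <v, e_j> = <v, u_j> / sqrt(<u_j, u_j>), so |<v, e_j>|^2 = <v, u_j>^2 / <u_j, u_j>.
Coefficients: <v, e_1> = 2/sqrt(2), <v, e_2> = 1/sqrt(3).
Square and sum: Σ |<v, e_j>|^2 = 7/3.
Compute ||v||^2 = v·v = 5.
Deficit = 5 − 7/3 = 8/3 ≥ 0, confirming Bessel's inequality. (The deficit equals ||v − Σ <v,e_j> e_j||^2, the squared distance from v to span{e_j}.)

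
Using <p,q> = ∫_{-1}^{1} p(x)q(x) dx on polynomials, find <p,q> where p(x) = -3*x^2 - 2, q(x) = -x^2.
<p,q> = 38/15

Expand the product: p(x)·q(x) = 3*x^4 + 2*x^2.
∫_{-1}^{1} of each monomial x^k gives [2/(k+1) if k even, 0 if k odd]. Integrating term-by-term (or equivalently evaluating the antiderivative F(x) = 3*x^5/5 + 2*x^3/3 at the endpoints):
  F(1) − F(−1) = 19/15 − (-19/15) = 38/15.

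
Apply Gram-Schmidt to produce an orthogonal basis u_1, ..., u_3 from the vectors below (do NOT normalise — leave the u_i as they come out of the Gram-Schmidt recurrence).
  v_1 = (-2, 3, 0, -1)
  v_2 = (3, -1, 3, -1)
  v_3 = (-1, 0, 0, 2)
Orthogonal basis:
  u_1 = (-2, 3, 0, -1)
  u_2 = (13/7, 5/7, 3, -11/7)
  u_3 = (-43/108, 25/108, 35/36, 161/108)

Apply the Gram-Schmidt recurrence
  u_1 = v_1
  u_i = v_i − Σ_{j<i} ((v_i · u_j) / (u_j · u_j)) · u_j.

Step by step this gives:
  u_1 = (-2, 3, 0, -1)
  u_2 = (13/7, 5/7, 3, -11/7)
  u_3 = (-43/108, 25/108, 35/36, 161/108)

Orthogonality check:
  u_2 · u_1 = 0 (should be 0)
  u_3 · u_1 = 0 (should be 0)
  u_3 · u_2 = 0 (should be 0)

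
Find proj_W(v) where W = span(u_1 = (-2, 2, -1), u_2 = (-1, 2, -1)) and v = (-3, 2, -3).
proj_W(v) = (-3, 14/5, -7/5)

Set up U = [u_1 | ... | u_2] ∈ R^(3×2). The projector onto W = col(U) is P = U (U^T U)^(-1) U^T.
Compute U^T U =
  [9, 7]
  [7, 6],
and U^T v = (13, 10).
Solve U^T U · c = U^T v for the coefficients: c = (8/5, -1/5). The projection is proj_W(v) = U c.
Check: (v - proj_W(v)) · u_1 = 0  (should be 0).
Check: (v - proj_W(v)) · u_2 = 0  (should be 0).
Result: proj_W(v) = (-3, 14/5, -7/5).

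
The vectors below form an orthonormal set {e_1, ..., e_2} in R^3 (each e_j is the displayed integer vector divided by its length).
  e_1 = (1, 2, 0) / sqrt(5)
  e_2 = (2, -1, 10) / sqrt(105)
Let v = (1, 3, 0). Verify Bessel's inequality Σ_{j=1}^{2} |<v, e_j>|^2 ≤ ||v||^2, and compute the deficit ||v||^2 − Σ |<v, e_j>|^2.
Σ |<v, e_j>|^2 = 206/21; ||v||^2 = 10; deficit = 4/21

Write each e_j = u_j / sqrt(<u_j, u_j>) where u_j is the displayed integer vector. Then <v, e_j> = <v, u_j> / sqrt(<u_j, u_j>), so |<v, e_j>|^2 = <v, u_j>^2 / <u_j, u_j>.
Coefficients: <v, e_1> = 7/sqrt(5), <v, e_2> = -1/sqrt(105).
Square and sum: Σ |<v, e_j>|^2 = 206/21.
Compute ||v||^2 = v·v = 10.
Deficit = 10 − 206/21 = 4/21 ≥ 0, confirming Bessel's inequality. (The deficit equals ||v − Σ <v,e_j> e_j||^2, the squared distance from v to span{e_j}.)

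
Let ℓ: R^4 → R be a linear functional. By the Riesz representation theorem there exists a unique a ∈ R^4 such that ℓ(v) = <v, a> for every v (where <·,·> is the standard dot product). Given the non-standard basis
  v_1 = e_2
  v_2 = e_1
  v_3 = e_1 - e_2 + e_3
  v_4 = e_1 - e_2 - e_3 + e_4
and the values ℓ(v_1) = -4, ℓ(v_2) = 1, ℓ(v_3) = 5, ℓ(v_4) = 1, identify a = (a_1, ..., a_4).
a = (1, -4, 0, -4)

Write a = (a_1, ..., a_4) in the standard basis. For each basis vector v_i, ℓ(v_i) = <v_i, a> is a linear equation in the a_j's. Collect the n equations into a matrix system V a = ℓ, where row i of V is v_i (expressed in the standard basis). Since V is invertible (lower-triangular with 1s on the diagonal, up to permutation), solve by back-substitution:
  V =
[[0, 1, 0, 0],
 [1, 0, 0, 0],
 [1, -1, 1, 0],
 [1, -1, -1, 1]]
  V a = (-4, 1, 5, 1)
Solving gives a = (1, -4, 0, -4).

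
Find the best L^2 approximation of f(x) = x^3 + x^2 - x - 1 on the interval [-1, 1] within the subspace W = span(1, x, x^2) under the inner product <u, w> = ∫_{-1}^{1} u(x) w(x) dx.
g(x) = x^2 - 2*x/5 - 1

The best approximation g ∈ W is the orthogonal projection of f onto W. Writing g = a_0 + a_1 x + a_2 x^2, the coefficients solve the normal equations G · a = b where
  G_{ij} = <φ_i, φ_j> and b_i = <f, φ_i>, with φ_0 = 1, φ_1 = x, φ_2 = x^2.
G =
  [2, 0, 2/3]
  [0, 2/3, 0]
  [2/3, 0, 2/5],
b = (-4/3, -4/15, -4/15).
Solving gives a_0 = -1, a_1 = -2/5, a_2 = 1, so
  g(x) = x^2 - 2*x/5 - 1.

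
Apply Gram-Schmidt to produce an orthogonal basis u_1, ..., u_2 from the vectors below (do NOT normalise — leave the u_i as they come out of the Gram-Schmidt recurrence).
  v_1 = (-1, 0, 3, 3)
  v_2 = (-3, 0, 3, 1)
Orthogonal basis:
  u_1 = (-1, 0, 3, 3)
  u_2 = (-42/19, 0, 12/19, -26/19)

Apply the Gram-Schmidt recurrence
  u_1 = v_1
  u_i = v_i − Σ_{j<i} ((v_i · u_j) / (u_j · u_j)) · u_j.

Step by step this gives:
  u_1 = (-1, 0, 3, 3)
  u_2 = (-42/19, 0, 12/19, -26/19)

Orthogonality check:
  u_2 · u_1 = 0 (should be 0)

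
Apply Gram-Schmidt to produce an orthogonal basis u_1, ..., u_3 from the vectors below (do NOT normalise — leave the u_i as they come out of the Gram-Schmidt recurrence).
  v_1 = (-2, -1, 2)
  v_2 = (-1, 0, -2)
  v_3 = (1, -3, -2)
Orthogonal basis:
  u_1 = (-2, -1, 2)
  u_2 = (-13/9, -2/9, -14/9)
  u_3 = (44/41, -132/41, -22/41)

Apply the Gram-Schmidt recurrence
  u_1 = v_1
  u_i = v_i − Σ_{j<i} ((v_i · u_j) / (u_j · u_j)) · u_j.

Step by step this gives:
  u_1 = (-2, -1, 2)
  u_2 = (-13/9, -2/9, -14/9)
  u_3 = (44/41, -132/41, -22/41)

Orthogonality check:
  u_2 · u_1 = 0 (should be 0)
  u_3 · u_1 = 0 (should be 0)
  u_3 · u_2 = 0 (should be 0)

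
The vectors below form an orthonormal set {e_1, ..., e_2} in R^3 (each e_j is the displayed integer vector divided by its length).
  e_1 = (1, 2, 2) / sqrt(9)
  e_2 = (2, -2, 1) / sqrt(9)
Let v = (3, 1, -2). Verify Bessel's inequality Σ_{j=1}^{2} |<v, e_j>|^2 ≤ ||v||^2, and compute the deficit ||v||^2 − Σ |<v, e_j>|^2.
Σ |<v, e_j>|^2 = 5/9; ||v||^2 = 14; deficit = 121/9

Write each e_j = u_j / sqrt(<u_j, u_j>) where u_j is the displayed integer vector. Then <v, e_j> = <v, u_j> / sqrt(<u_j, u_j>), so |<v, e_j>|^2 = <v, u_j>^2 / <u_j, u_j>.
Coefficients: <v, e_1> = 1/sqrt(9), <v, e_2> = 2/sqrt(9).
Square and sum: Σ |<v, e_j>|^2 = 5/9.
Compute ||v||^2 = v·v = 14.
Deficit = 14 − 5/9 = 121/9 ≥ 0, confirming Bessel's inequality. (The deficit equals ||v − Σ <v,e_j> e_j||^2, the squared distance from v to span{e_j}.)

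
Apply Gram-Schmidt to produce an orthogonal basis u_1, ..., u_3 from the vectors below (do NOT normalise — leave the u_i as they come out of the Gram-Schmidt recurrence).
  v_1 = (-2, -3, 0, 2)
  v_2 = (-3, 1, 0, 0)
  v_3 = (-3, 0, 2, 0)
Orthogonal basis:
  u_1 = (-2, -3, 0, 2)
  u_2 = (-45/17, 26/17, 0, -6/17)
  u_3 = (-12/161, -36/161, 2, -66/161)

Apply the Gram-Schmidt recurrence
  u_1 = v_1
  u_i = v_i − Σ_{j<i} ((v_i · u_j) / (u_j · u_j)) · u_j.

Step by step this gives:
  u_1 = (-2, -3, 0, 2)
  u_2 = (-45/17, 26/17, 0, -6/17)
  u_3 = (-12/161, -36/161, 2, -66/161)

Orthogonality check:
  u_2 · u_1 = 0 (should be 0)
  u_3 · u_1 = 0 (should be 0)
  u_3 · u_2 = 0 (should be 0)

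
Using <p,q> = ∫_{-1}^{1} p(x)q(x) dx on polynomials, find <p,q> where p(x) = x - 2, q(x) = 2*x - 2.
<p,q> = 28/3

Expand the product: p(x)·q(x) = 2*x^2 - 6*x + 4.
∫_{-1}^{1} of each monomial x^k gives [2/(k+1) if k even, 0 if k odd]. Integrating term-by-term (or equivalently evaluating the antiderivative F(x) = 2*x^3/3 - 3*x^2 + 4*x at the endpoints):
  F(1) − F(−1) = 5/3 − (-23/3) = 28/3.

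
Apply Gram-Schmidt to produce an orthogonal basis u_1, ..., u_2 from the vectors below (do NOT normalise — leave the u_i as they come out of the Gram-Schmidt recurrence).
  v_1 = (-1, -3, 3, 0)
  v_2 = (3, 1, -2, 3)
Orthogonal basis:
  u_1 = (-1, -3, 3, 0)
  u_2 = (45/19, -17/19, -2/19, 3)

Apply the Gram-Schmidt recurrence
  u_1 = v_1
  u_i = v_i − Σ_{j<i} ((v_i · u_j) / (u_j · u_j)) · u_j.

Step by step this gives:
  u_1 = (-1, -3, 3, 0)
  u_2 = (45/19, -17/19, -2/19, 3)

Orthogonality check:
  u_2 · u_1 = 0 (should be 0)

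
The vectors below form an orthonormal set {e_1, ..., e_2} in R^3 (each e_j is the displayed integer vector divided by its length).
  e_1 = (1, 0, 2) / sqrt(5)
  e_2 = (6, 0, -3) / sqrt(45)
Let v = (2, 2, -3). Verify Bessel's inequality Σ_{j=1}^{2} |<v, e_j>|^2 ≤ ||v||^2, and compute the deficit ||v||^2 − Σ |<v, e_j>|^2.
Σ |<v, e_j>|^2 = 13; ||v||^2 = 17; deficit = 4

Write each e_j = u_j / sqrt(<u_j, u_j>) where u_j is the displayed integer vector. Then <v, e_j> = <v, u_j> / sqrt(<u_j, u_j>), so |<v, e_j>|^2 = <v, u_j>^2 / <u_j, u_j>.
Coefficients: <v, e_1> = -4/sqrt(5), <v, e_2> = 21/sqrt(45).
Square and sum: Σ |<v, e_j>|^2 = 13.
Compute ||v||^2 = v·v = 17.
Deficit = 17 − 13 = 4 ≥ 0, confirming Bessel's inequality. (The deficit equals ||v − Σ <v,e_j> e_j||^2, the squared distance from v to span{e_j}.)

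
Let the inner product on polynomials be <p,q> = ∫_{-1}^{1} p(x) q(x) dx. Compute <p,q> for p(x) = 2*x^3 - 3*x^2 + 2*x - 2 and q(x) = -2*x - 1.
<p,q> = 26/15

Expand the product: p(x)·q(x) = -4*x^4 + 4*x^3 - x^2 + 2*x + 2.
∫_{-1}^{1} of each monomial x^k gives [2/(k+1) if k even, 0 if k odd]. Integrating term-by-term (or equivalently evaluating the antiderivative F(x) = -4*x^5/5 + x^4 - x^3/3 + x^2 + 2*x at the endpoints):
  F(1) − F(−1) = 43/15 − (17/15) = 26/15.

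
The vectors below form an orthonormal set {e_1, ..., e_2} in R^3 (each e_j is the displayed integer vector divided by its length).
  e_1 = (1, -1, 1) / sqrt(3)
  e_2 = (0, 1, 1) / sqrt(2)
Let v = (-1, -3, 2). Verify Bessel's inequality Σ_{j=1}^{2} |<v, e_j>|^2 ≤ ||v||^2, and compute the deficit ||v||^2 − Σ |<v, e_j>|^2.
Σ |<v, e_j>|^2 = 35/6; ||v||^2 = 14; deficit = 49/6

Write each e_j = u_j / sqrt(<u_j, u_j>) where u_j is the displayed integer vector. Then <v, e_j> = <v, u_j> / sqrt(<u_j, u_j>), so |<v, e_j>|^2 = <v, u_j>^2 / <u_j, u_j>.
Coefficients: <v, e_1> = 4/sqrt(3), <v, e_2> = -1/sqrt(2).
Square and sum: Σ |<v, e_j>|^2 = 35/6.
Compute ||v||^2 = v·v = 14.
Deficit = 14 − 35/6 = 49/6 ≥ 0, confirming Bessel's inequality. (The deficit equals ||v − Σ <v,e_j> e_j||^2, the squared distance from v to span{e_j}.)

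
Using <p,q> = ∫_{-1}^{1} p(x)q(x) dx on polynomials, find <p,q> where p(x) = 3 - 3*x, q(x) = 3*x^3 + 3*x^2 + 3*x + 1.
<p,q> = 12/5

Expand the product: p(x)·q(x) = -9*x^4 + 6*x + 3.
∫_{-1}^{1} of each monomial x^k gives [2/(k+1) if k even, 0 if k odd]. Integrating term-by-term (or equivalently evaluating the antiderivative F(x) = -9*x^5/5 + 3*x^2 + 3*x at the endpoints):
  F(1) − F(−1) = 21/5 − (9/5) = 12/5.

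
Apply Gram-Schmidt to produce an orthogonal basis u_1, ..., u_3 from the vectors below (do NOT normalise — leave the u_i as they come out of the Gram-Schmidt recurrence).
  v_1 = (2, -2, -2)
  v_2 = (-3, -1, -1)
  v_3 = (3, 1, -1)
Orthogonal basis:
  u_1 = (2, -2, -2)
  u_2 = (-8/3, -4/3, -4/3)
  u_3 = (0, 1, -1)

Apply the Gram-Schmidt recurrence
  u_1 = v_1
  u_i = v_i − Σ_{j<i} ((v_i · u_j) / (u_j · u_j)) · u_j.

Step by step this gives:
  u_1 = (2, -2, -2)
  u_2 = (-8/3, -4/3, -4/3)
  u_3 = (0, 1, -1)

Orthogonality check:
  u_2 · u_1 = 0 (should be 0)
  u_3 · u_1 = 0 (should be 0)
  u_3 · u_2 = 0 (should be 0)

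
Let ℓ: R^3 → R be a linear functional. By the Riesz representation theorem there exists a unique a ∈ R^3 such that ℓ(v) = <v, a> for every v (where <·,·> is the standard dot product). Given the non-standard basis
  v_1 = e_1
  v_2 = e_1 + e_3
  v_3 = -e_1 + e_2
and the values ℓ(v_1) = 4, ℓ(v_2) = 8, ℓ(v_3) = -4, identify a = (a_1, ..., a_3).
a = (4, 0, 4)

Write a = (a_1, ..., a_3) in the standard basis. For each basis vector v_i, ℓ(v_i) = <v_i, a> is a linear equation in the a_j's. Collect the n equations into a matrix system V a = ℓ, where row i of V is v_i (expressed in the standard basis). Since V is invertible (lower-triangular with 1s on the diagonal, up to permutation), solve by back-substitution:
  V =
[[1, 0, 0],
 [1, 0, 1],
 [-1, 1, 0]]
  V a = (4, 8, -4)
Solving gives a = (4, 0, 4).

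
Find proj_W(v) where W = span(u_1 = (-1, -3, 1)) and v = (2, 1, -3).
proj_W(v) = (8/11, 24/11, -8/11)

Set up U = [u_1 | ... | u_1] ∈ R^(3×1). The projector onto W = col(U) is P = U (U^T U)^(-1) U^T.
Compute U^T U =
  [11],
and U^T v = (-8).
Solve U^T U · c = U^T v for the coefficients: c = (-8/11). The projection is proj_W(v) = U c.
Check: (v - proj_W(v)) · u_1 = 0  (should be 0).
Result: proj_W(v) = (8/11, 24/11, -8/11).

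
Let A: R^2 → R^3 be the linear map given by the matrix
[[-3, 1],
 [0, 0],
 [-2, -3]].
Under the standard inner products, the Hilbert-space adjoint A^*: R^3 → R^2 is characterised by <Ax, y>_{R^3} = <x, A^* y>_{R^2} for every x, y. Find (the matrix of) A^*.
A^* = A^T =
[[-3, 0, -2],
 [1, 0, -3]]

For real matrices with standard dot products, the defining identity <Ax, y> = <x, A^* y> gives (Ax)^T y = x^T (A^*) y, i.e. x^T A^T y = x^T (A^*) y. Since this holds for all x, y, we must have A^* = A^T. Therefore
A^* =
[[-3, 0, -2],
 [1, 0, -3]].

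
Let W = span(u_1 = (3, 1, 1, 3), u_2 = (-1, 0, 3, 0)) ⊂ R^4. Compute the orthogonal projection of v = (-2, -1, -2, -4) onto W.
proj_W(v) = (-11/4, -21/20, -9/4, -63/20)

Set up U = [u_1 | ... | u_2] ∈ R^(4×2). The projector onto W = col(U) is P = U (U^T U)^(-1) U^T.
Compute U^T U =
  [20, 0]
  [0, 10],
and U^T v = (-21, -4).
Solve U^T U · c = U^T v for the coefficients: c = (-21/20, -2/5). The projection is proj_W(v) = U c.
Check: (v - proj_W(v)) · u_1 = 0  (should be 0).
Check: (v - proj_W(v)) · u_2 = 0  (should be 0).
Result: proj_W(v) = (-11/4, -21/20, -9/4, -63/20).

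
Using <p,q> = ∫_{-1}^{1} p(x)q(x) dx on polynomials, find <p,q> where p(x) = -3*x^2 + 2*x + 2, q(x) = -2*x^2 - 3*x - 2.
<p,q> = -124/15

Expand the product: p(x)·q(x) = 6*x^4 + 5*x^3 - 4*x^2 - 10*x - 4.
∫_{-1}^{1} of each monomial x^k gives [2/(k+1) if k even, 0 if k odd]. Integrating term-by-term (or equivalently evaluating the antiderivative F(x) = 6*x^5/5 + 5*x^4/4 - 4*x^3/3 - 5*x^2 - 4*x at the endpoints):
  F(1) − F(−1) = -473/60 − (23/60) = -124/15.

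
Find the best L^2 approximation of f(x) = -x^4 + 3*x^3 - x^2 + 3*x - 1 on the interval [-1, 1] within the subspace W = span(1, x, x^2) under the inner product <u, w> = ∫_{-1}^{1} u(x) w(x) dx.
g(x) = -13*x^2/7 + 24*x/5 - 32/35

The best approximation g ∈ W is the orthogonal projection of f onto W. Writing g = a_0 + a_1 x + a_2 x^2, the coefficients solve the normal equations G · a = b where
  G_{ij} = <φ_i, φ_j> and b_i = <f, φ_i>, with φ_0 = 1, φ_1 = x, φ_2 = x^2.
G =
  [2, 0, 2/3]
  [0, 2/3, 0]
  [2/3, 0, 2/5],
b = (-46/15, 16/5, -142/105).
Solving gives a_0 = -32/35, a_1 = 24/5, a_2 = -13/7, so
  g(x) = -13*x^2/7 + 24*x/5 - 32/35.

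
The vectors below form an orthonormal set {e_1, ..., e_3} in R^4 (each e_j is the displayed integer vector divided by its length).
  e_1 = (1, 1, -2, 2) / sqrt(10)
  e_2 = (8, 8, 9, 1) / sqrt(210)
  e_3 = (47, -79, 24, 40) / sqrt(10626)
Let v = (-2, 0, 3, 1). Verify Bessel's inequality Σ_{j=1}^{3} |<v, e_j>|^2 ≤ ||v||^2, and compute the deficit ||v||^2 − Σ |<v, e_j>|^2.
Σ |<v, e_j>|^2 = 1092/253; ||v||^2 = 14; deficit = 2450/253

Write each e_j = u_j / sqrt(<u_j, u_j>) where u_j is the displayed integer vector. Then <v, e_j> = <v, u_j> / sqrt(<u_j, u_j>), so |<v, e_j>|^2 = <v, u_j>^2 / <u_j, u_j>.
Coefficients: <v, e_1> = -6/sqrt(10), <v, e_2> = 12/sqrt(210), <v, e_3> = 18/sqrt(10626).
Square and sum: Σ |<v, e_j>|^2 = 1092/253.
Compute ||v||^2 = v·v = 14.
Deficit = 14 − 1092/253 = 2450/253 ≥ 0, confirming Bessel's inequality. (The deficit equals ||v − Σ <v,e_j> e_j||^2, the squared distance from v to span{e_j}.)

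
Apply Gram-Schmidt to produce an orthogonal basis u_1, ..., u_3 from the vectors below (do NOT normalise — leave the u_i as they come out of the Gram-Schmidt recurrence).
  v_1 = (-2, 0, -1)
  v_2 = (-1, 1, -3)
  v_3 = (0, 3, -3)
Orthogonal basis:
  u_1 = (-2, 0, -1)
  u_2 = (1, 1, -2)
  u_3 = (-3/10, 3/2, 3/5)

Apply the Gram-Schmidt recurrence
  u_1 = v_1
  u_i = v_i − Σ_{j<i} ((v_i · u_j) / (u_j · u_j)) · u_j.

Step by step this gives:
  u_1 = (-2, 0, -1)
  u_2 = (1, 1, -2)
  u_3 = (-3/10, 3/2, 3/5)

Orthogonality check:
  u_2 · u_1 = 0 (should be 0)
  u_3 · u_1 = 0 (should be 0)
  u_3 · u_2 = 0 (should be 0)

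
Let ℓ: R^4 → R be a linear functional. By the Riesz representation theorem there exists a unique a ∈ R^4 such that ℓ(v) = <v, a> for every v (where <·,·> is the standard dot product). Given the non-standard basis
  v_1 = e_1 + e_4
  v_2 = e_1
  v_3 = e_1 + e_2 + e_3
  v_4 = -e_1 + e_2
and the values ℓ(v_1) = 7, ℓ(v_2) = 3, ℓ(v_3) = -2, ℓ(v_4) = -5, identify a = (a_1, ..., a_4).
a = (3, -2, -3, 4)

Write a = (a_1, ..., a_4) in the standard basis. For each basis vector v_i, ℓ(v_i) = <v_i, a> is a linear equation in the a_j's. Collect the n equations into a matrix system V a = ℓ, where row i of V is v_i (expressed in the standard basis). Since V is invertible (lower-triangular with 1s on the diagonal, up to permutation), solve by back-substitution:
  V =
[[1, 0, 0, 1],
 [1, 0, 0, 0],
 [1, 1, 1, 0],
 [-1, 1, 0, 0]]
  V a = (7, 3, -2, -5)
Solving gives a = (3, -2, -3, 4).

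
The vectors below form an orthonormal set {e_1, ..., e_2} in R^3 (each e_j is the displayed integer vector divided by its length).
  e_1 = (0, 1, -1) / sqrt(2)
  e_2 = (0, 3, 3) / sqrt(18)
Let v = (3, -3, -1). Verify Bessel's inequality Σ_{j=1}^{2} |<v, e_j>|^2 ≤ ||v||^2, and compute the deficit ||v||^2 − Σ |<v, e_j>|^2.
Σ |<v, e_j>|^2 = 10; ||v||^2 = 19; deficit = 9

Write each e_j = u_j / sqrt(<u_j, u_j>) where u_j is the displayed integer vector. Then <v, e_j> = <v, u_j> / sqrt(<u_j, u_j>), so |<v, e_j>|^2 = <v, u_j>^2 / <u_j, u_j>.
Coefficients: <v, e_1> = -2/sqrt(2), <v, e_2> = -12/sqrt(18).
Square and sum: Σ |<v, e_j>|^2 = 10.
Compute ||v||^2 = v·v = 19.
Deficit = 19 − 10 = 9 ≥ 0, confirming Bessel's inequality. (The deficit equals ||v − Σ <v,e_j> e_j||^2, the squared distance from v to span{e_j}.)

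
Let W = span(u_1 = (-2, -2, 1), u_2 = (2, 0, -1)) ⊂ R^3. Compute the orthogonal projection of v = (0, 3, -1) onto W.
proj_W(v) = (2/5, 3, -1/5)

Set up U = [u_1 | ... | u_2] ∈ R^(3×2). The projector onto W = col(U) is P = U (U^T U)^(-1) U^T.
Compute U^T U =
  [9, -5]
  [-5, 5],
and U^T v = (-7, 1).
Solve U^T U · c = U^T v for the coefficients: c = (-3/2, -13/10). The projection is proj_W(v) = U c.
Check: (v - proj_W(v)) · u_1 = 0  (should be 0).
Check: (v - proj_W(v)) · u_2 = 0  (should be 0).
Result: proj_W(v) = (2/5, 3, -1/5).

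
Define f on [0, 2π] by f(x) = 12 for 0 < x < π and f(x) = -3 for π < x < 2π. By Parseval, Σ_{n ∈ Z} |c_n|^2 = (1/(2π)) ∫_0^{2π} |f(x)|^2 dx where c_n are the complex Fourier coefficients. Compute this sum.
Σ |c_n|^2 = 153/2

Parseval equates the L^2 energy of f (normalised by 1/(2π)) with the ℓ^2 sum of its Fourier coefficients: (1/(2π)) ∫_0^{2π} |f|^2 = Σ |c_n|^2.
Compute the left side: (1/(2π)) [∫_0^π 12^2 dx + ∫_π^{2π} (-3)^2 dx] = (1/(2π)) · (144π + 9π) = (144 + 9)/2 = 153/2.
So Σ_{n ∈ Z} |c_n|^2 = 153/2.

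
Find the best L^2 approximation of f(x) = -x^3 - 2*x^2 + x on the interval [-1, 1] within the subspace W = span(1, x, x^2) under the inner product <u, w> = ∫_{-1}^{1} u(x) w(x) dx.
g(x) = -2*x^2 + 2*x/5

The best approximation g ∈ W is the orthogonal projection of f onto W. Writing g = a_0 + a_1 x + a_2 x^2, the coefficients solve the normal equations G · a = b where
  G_{ij} = <φ_i, φ_j> and b_i = <f, φ_i>, with φ_0 = 1, φ_1 = x, φ_2 = x^2.
G =
  [2, 0, 2/3]
  [0, 2/3, 0]
  [2/3, 0, 2/5],
b = (-4/3, 4/15, -4/5).
Solving gives a_0 = 0, a_1 = 2/5, a_2 = -2, so
  g(x) = -2*x^2 + 2*x/5.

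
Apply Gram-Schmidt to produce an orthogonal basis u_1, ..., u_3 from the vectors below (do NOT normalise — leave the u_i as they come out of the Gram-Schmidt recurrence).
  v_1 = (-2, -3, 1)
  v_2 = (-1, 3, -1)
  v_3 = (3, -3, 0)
Orthogonal basis:
  u_1 = (-2, -3, 1)
  u_2 = (-15/7, 9/7, -3/7)
  u_3 = (0, -3/10, -9/10)

Apply the Gram-Schmidt recurrence
  u_1 = v_1
  u_i = v_i − Σ_{j<i} ((v_i · u_j) / (u_j · u_j)) · u_j.

Step by step this gives:
  u_1 = (-2, -3, 1)
  u_2 = (-15/7, 9/7, -3/7)
  u_3 = (0, -3/10, -9/10)

Orthogonality check:
  u_2 · u_1 = 0 (should be 0)
  u_3 · u_1 = 0 (should be 0)
  u_3 · u_2 = 0 (should be 0)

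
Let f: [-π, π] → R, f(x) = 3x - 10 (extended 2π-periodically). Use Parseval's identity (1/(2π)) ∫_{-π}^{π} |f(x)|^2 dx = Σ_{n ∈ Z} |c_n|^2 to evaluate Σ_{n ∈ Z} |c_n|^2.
Σ |c_n|^2 = 3π^2 + 100

Expand and integrate term by term over [-π, π]:
  ∫ (3x)^2 dx = 9·(2π^3/3); ∫ 2·3·(-10)·x dx = 0 (odd integrand); ∫ (-10)^2 dx = 100·2π.
So (1/(2π)) ∫_{-π}^{π} (3x - 10)^2 dx = 9π^2/3 + 100 = 3π^2 + 100.
Parseval ⇒ Σ |c_n|^2 = 3π^2 + 100.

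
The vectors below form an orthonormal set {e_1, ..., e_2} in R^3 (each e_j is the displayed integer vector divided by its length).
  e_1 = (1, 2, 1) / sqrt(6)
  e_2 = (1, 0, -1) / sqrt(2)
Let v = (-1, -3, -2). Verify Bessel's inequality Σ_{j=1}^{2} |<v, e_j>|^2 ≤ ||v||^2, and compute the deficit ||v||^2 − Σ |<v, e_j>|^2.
Σ |<v, e_j>|^2 = 14; ||v||^2 = 14; deficit = 0

Write each e_j = u_j / sqrt(<u_j, u_j>) where u_j is the displayed integer vector. Then <v, e_j> = <v, u_j> / sqrt(<u_j, u_j>), so |<v, e_j>|^2 = <v, u_j>^2 / <u_j, u_j>.
Coefficients: <v, e_1> = -9/sqrt(6), <v, e_2> = 1/sqrt(2).
Square and sum: Σ |<v, e_j>|^2 = 14.
Compute ||v||^2 = v·v = 14.
Deficit = 14 − 14 = 0 ≥ 0, confirming Bessel's inequality. (The deficit equals ||v − Σ <v,e_j> e_j||^2, the squared distance from v to span{e_j}.)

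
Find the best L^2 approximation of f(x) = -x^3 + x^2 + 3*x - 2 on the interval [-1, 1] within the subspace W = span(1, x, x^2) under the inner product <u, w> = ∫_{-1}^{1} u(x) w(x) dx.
g(x) = x^2 + 12*x/5 - 2

The best approximation g ∈ W is the orthogonal projection of f onto W. Writing g = a_0 + a_1 x + a_2 x^2, the coefficients solve the normal equations G · a = b where
  G_{ij} = <φ_i, φ_j> and b_i = <f, φ_i>, with φ_0 = 1, φ_1 = x, φ_2 = x^2.
G =
  [2, 0, 2/3]
  [0, 2/3, 0]
  [2/3, 0, 2/5],
b = (-10/3, 8/5, -14/15).
Solving gives a_0 = -2, a_1 = 12/5, a_2 = 1, so
  g(x) = x^2 + 12*x/5 - 2.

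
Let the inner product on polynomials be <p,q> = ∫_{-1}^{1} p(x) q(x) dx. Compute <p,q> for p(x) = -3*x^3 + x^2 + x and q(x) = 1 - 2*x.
<p,q> = 26/15

Expand the product: p(x)·q(x) = 6*x^4 - 5*x^3 - x^2 + x.
∫_{-1}^{1} of each monomial x^k gives [2/(k+1) if k even, 0 if k odd]. Integrating term-by-term (or equivalently evaluating the antiderivative F(x) = 6*x^5/5 - 5*x^4/4 - x^3/3 + x^2/2 at the endpoints):
  F(1) − F(−1) = 7/60 − (-97/60) = 26/15.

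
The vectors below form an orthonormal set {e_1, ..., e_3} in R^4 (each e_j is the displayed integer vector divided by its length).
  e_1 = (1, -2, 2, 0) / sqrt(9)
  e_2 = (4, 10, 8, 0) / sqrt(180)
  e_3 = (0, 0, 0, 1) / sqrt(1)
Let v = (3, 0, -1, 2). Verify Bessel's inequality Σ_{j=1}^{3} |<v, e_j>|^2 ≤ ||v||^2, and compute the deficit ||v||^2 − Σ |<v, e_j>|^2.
Σ |<v, e_j>|^2 = 21/5; ||v||^2 = 14; deficit = 49/5

Write each e_j = u_j / sqrt(<u_j, u_j>) where u_j is the displayed integer vector. Then <v, e_j> = <v, u_j> / sqrt(<u_j, u_j>), so |<v, e_j>|^2 = <v, u_j>^2 / <u_j, u_j>.
Coefficients: <v, e_1> = 1/sqrt(9), <v, e_2> = 4/sqrt(180), <v, e_3> = 2/sqrt(1).
Square and sum: Σ |<v, e_j>|^2 = 21/5.
Compute ||v||^2 = v·v = 14.
Deficit = 14 − 21/5 = 49/5 ≥ 0, confirming Bessel's inequality. (The deficit equals ||v − Σ <v,e_j> e_j||^2, the squared distance from v to span{e_j}.)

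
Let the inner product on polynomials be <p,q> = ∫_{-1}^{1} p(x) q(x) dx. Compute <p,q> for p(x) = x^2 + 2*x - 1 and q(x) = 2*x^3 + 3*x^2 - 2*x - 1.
<p,q> = -8/15

Expand the product: p(x)·q(x) = 2*x^5 + 7*x^4 + 2*x^3 - 8*x^2 + 1.
∫_{-1}^{1} of each monomial x^k gives [2/(k+1) if k even, 0 if k odd]. Integrating term-by-term (or equivalently evaluating the antiderivative F(x) = x^6/3 + 7*x^5/5 + x^4/2 - 8*x^3/3 + x at the endpoints):
  F(1) − F(−1) = 17/30 − (11/10) = -8/15.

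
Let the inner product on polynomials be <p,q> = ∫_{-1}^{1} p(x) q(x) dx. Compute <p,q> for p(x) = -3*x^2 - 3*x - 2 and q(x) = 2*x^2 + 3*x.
<p,q> = -166/15

Expand the product: p(x)·q(x) = -6*x^4 - 15*x^3 - 13*x^2 - 6*x.
∫_{-1}^{1} of each monomial x^k gives [2/(k+1) if k even, 0 if k odd]. Integrating term-by-term (or equivalently evaluating the antiderivative F(x) = -6*x^5/5 - 15*x^4/4 - 13*x^3/3 - 3*x^2 at the endpoints):
  F(1) − F(−1) = -737/60 − (-73/60) = -166/15.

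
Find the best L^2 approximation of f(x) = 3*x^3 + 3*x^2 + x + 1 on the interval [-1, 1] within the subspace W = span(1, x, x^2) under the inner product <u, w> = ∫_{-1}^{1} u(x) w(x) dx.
g(x) = 3*x^2 + 14*x/5 + 1

The best approximation g ∈ W is the orthogonal projection of f onto W. Writing g = a_0 + a_1 x + a_2 x^2, the coefficients solve the normal equations G · a = b where
  G_{ij} = <φ_i, φ_j> and b_i = <f, φ_i>, with φ_0 = 1, φ_1 = x, φ_2 = x^2.
G =
  [2, 0, 2/3]
  [0, 2/3, 0]
  [2/3, 0, 2/5],
b = (4, 28/15, 28/15).
Solving gives a_0 = 1, a_1 = 14/5, a_2 = 3, so
  g(x) = 3*x^2 + 14*x/5 + 1.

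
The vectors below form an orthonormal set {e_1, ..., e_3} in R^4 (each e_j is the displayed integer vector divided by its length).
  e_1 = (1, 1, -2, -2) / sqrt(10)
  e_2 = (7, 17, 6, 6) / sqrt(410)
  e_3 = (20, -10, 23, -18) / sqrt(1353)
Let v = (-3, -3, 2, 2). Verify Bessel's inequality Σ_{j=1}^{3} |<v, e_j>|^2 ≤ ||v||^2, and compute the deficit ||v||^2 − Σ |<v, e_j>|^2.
Σ |<v, e_j>|^2 = 842/33; ||v||^2 = 26; deficit = 16/33

Write each e_j = u_j / sqrt(<u_j, u_j>) where u_j is the displayed integer vector. Then <v, e_j> = <v, u_j> / sqrt(<u_j, u_j>), so |<v, e_j>|^2 = <v, u_j>^2 / <u_j, u_j>.
Coefficients: <v, e_1> = -14/sqrt(10), <v, e_2> = -48/sqrt(410), <v, e_3> = -20/sqrt(1353).
Square and sum: Σ |<v, e_j>|^2 = 842/33.
Compute ||v||^2 = v·v = 26.
Deficit = 26 − 842/33 = 16/33 ≥ 0, confirming Bessel's inequality. (The deficit equals ||v − Σ <v,e_j> e_j||^2, the squared distance from v to span{e_j}.)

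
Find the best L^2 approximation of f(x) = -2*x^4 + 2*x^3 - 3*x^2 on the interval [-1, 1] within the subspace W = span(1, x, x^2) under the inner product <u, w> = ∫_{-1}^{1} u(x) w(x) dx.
g(x) = -33*x^2/7 + 6*x/5 + 6/35

The best approximation g ∈ W is the orthogonal projection of f onto W. Writing g = a_0 + a_1 x + a_2 x^2, the coefficients solve the normal equations G · a = b where
  G_{ij} = <φ_i, φ_j> and b_i = <f, φ_i>, with φ_0 = 1, φ_1 = x, φ_2 = x^2.
G =
  [2, 0, 2/3]
  [0, 2/3, 0]
  [2/3, 0, 2/5],
b = (-14/5, 4/5, -62/35).
Solving gives a_0 = 6/35, a_1 = 6/5, a_2 = -33/7, so
  g(x) = -33*x^2/7 + 6*x/5 + 6/35.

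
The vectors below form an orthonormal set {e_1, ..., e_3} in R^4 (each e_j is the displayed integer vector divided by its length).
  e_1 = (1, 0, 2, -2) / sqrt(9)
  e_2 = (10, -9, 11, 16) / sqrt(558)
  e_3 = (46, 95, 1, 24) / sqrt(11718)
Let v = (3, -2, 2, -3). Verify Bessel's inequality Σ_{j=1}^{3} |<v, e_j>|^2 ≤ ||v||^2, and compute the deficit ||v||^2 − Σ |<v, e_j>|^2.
Σ |<v, e_j>|^2 = 3953/189; ||v||^2 = 26; deficit = 961/189

Write each e_j = u_j / sqrt(<u_j, u_j>) where u_j is the displayed integer vector. Then <v, e_j> = <v, u_j> / sqrt(<u_j, u_j>), so |<v, e_j>|^2 = <v, u_j>^2 / <u_j, u_j>.
Coefficients: <v, e_1> = 13/sqrt(9), <v, e_2> = 22/sqrt(558), <v, e_3> = -122/sqrt(11718).
Square and sum: Σ |<v, e_j>|^2 = 3953/189.
Compute ||v||^2 = v·v = 26.
Deficit = 26 − 3953/189 = 961/189 ≥ 0, confirming Bessel's inequality. (The deficit equals ||v − Σ <v,e_j> e_j||^2, the squared distance from v to span{e_j}.)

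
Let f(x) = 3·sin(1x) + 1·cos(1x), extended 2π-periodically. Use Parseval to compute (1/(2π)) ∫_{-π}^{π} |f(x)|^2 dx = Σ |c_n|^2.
Σ |c_n|^2 = 5

Expand |f|^2 and use orthogonality of {sin(nx), cos(mx)} on [-π, π]:
  ∫_{-π}^{π} sin(nx)^2 dx = π, ∫ cos(mx)^2 dx = π, and cross terms integrate to 0.
So ∫_{-π}^{π} f(x)^2 dx = 3^2 · π + 1^2 · π = (9 + 1)π.
Divide by 2π: (9 + 1)/2 = 5.
By Parseval, this equals Σ |c_n|^2.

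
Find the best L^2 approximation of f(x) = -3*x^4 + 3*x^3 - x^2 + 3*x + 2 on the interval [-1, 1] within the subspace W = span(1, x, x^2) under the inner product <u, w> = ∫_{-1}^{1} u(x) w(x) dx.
g(x) = -25*x^2/7 + 24*x/5 + 79/35

The best approximation g ∈ W is the orthogonal projection of f onto W. Writing g = a_0 + a_1 x + a_2 x^2, the coefficients solve the normal equations G · a = b where
  G_{ij} = <φ_i, φ_j> and b_i = <f, φ_i>, with φ_0 = 1, φ_1 = x, φ_2 = x^2.
G =
  [2, 0, 2/3]
  [0, 2/3, 0]
  [2/3, 0, 2/5],
b = (32/15, 16/5, 8/105).
Solving gives a_0 = 79/35, a_1 = 24/5, a_2 = -25/7, so
  g(x) = -25*x^2/7 + 24*x/5 + 79/35.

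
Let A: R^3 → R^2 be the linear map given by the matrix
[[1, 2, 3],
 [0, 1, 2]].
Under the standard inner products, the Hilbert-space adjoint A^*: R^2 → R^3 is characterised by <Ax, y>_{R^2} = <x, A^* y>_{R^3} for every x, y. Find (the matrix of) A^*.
A^* = A^T =
[[1, 0],
 [2, 1],
 [3, 2]]

For real matrices with standard dot products, the defining identity <Ax, y> = <x, A^* y> gives (Ax)^T y = x^T (A^*) y, i.e. x^T A^T y = x^T (A^*) y. Since this holds for all x, y, we must have A^* = A^T. Therefore
A^* =
[[1, 0],
 [2, 1],
 [3, 2]].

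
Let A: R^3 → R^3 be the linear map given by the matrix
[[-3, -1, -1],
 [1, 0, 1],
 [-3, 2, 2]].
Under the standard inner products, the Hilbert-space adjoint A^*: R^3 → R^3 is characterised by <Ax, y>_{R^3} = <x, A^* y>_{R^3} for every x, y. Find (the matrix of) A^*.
A^* = A^T =
[[-3, 1, -3],
 [-1, 0, 2],
 [-1, 1, 2]]

For real matrices with standard dot products, the defining identity <Ax, y> = <x, A^* y> gives (Ax)^T y = x^T (A^*) y, i.e. x^T A^T y = x^T (A^*) y. Since this holds for all x, y, we must have A^* = A^T. Therefore
A^* =
[[-3, 1, -3],
 [-1, 0, 2],
 [-1, 1, 2]].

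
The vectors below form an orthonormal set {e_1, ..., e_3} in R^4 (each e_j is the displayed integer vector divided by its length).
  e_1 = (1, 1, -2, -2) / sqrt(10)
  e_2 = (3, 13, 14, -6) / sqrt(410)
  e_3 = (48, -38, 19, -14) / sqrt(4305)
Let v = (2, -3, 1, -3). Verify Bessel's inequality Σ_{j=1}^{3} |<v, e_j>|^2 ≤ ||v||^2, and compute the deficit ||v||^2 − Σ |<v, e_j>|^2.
Σ |<v, e_j>|^2 = 1886/105; ||v||^2 = 23; deficit = 529/105

Write each e_j = u_j / sqrt(<u_j, u_j>) where u_j is the displayed integer vector. Then <v, e_j> = <v, u_j> / sqrt(<u_j, u_j>), so |<v, e_j>|^2 = <v, u_j>^2 / <u_j, u_j>.
Coefficients: <v, e_1> = 3/sqrt(10), <v, e_2> = -1/sqrt(410), <v, e_3> = 271/sqrt(4305).
Square and sum: Σ |<v, e_j>|^2 = 1886/105.
Compute ||v||^2 = v·v = 23.
Deficit = 23 − 1886/105 = 529/105 ≥ 0, confirming Bessel's inequality. (The deficit equals ||v − Σ <v,e_j> e_j||^2, the squared distance from v to span{e_j}.)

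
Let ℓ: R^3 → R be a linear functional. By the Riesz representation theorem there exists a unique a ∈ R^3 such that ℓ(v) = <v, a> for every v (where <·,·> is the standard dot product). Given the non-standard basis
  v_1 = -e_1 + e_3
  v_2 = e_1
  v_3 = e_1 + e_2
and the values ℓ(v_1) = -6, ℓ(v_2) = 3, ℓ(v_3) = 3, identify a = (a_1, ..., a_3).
a = (3, 0, -3)

Write a = (a_1, ..., a_3) in the standard basis. For each basis vector v_i, ℓ(v_i) = <v_i, a> is a linear equation in the a_j's. Collect the n equations into a matrix system V a = ℓ, where row i of V is v_i (expressed in the standard basis). Since V is invertible (lower-triangular with 1s on the diagonal, up to permutation), solve by back-substitution:
  V =
[[-1, 0, 1],
 [1, 0, 0],
 [1, 1, 0]]
  V a = (-6, 3, 3)
Solving gives a = (3, 0, -3).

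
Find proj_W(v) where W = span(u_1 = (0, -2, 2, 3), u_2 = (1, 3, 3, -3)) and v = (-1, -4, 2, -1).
proj_W(v) = (13/395, -393/395, 471/395, 609/395)

Set up U = [u_1 | ... | u_2] ∈ R^(4×2). The projector onto W = col(U) is P = U (U^T U)^(-1) U^T.
Compute U^T U =
  [17, -9]
  [-9, 28],
and U^T v = (9, -4).
Solve U^T U · c = U^T v for the coefficients: c = (216/395, 13/395). The projection is proj_W(v) = U c.
Check: (v - proj_W(v)) · u_1 = 0  (should be 0).
Check: (v - proj_W(v)) · u_2 = 0  (should be 0).
Result: proj_W(v) = (13/395, -393/395, 471/395, 609/395).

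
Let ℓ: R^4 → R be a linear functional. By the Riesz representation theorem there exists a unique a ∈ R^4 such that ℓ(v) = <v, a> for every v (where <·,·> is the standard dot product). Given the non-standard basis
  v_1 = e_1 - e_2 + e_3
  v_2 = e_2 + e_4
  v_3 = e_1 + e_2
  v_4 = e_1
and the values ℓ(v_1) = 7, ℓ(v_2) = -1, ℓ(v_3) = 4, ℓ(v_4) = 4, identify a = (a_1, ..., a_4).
a = (4, 0, 3, -1)

Write a = (a_1, ..., a_4) in the standard basis. For each basis vector v_i, ℓ(v_i) = <v_i, a> is a linear equation in the a_j's. Collect the n equations into a matrix system V a = ℓ, where row i of V is v_i (expressed in the standard basis). Since V is invertible (lower-triangular with 1s on the diagonal, up to permutation), solve by back-substitution:
  V =
[[1, -1, 1, 0],
 [0, 1, 0, 1],
 [1, 1, 0, 0],
 [1, 0, 0, 0]]
  V a = (7, -1, 4, 4)
Solving gives a = (4, 0, 3, -1).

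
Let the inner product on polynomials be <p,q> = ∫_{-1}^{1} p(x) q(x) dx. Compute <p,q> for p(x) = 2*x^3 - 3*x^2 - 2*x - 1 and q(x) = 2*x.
<p,q> = -16/15

Expand the product: p(x)·q(x) = 4*x^4 - 6*x^3 - 4*x^2 - 2*x.
∫_{-1}^{1} of each monomial x^k gives [2/(k+1) if k even, 0 if k odd]. Integrating term-by-term (or equivalently evaluating the antiderivative F(x) = 4*x^5/5 - 3*x^4/2 - 4*x^3/3 - x^2 at the endpoints):
  F(1) − F(−1) = -91/30 − (-59/30) = -16/15.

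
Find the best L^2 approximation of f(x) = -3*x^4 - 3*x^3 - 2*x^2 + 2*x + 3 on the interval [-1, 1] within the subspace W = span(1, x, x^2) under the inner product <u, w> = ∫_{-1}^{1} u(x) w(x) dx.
g(x) = -32*x^2/7 + x/5 + 114/35

The best approximation g ∈ W is the orthogonal projection of f onto W. Writing g = a_0 + a_1 x + a_2 x^2, the coefficients solve the normal equations G · a = b where
  G_{ij} = <φ_i, φ_j> and b_i = <f, φ_i>, with φ_0 = 1, φ_1 = x, φ_2 = x^2.
G =
  [2, 0, 2/3]
  [0, 2/3, 0]
  [2/3, 0, 2/5],
b = (52/15, 2/15, 12/35).
Solving gives a_0 = 114/35, a_1 = 1/5, a_2 = -32/7, so
  g(x) = -32*x^2/7 + x/5 + 114/35.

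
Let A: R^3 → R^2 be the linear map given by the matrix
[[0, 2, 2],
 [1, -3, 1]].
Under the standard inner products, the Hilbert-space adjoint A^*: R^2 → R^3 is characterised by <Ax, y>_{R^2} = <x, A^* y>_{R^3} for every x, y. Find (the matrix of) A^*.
A^* = A^T =
[[0, 1],
 [2, -3],
 [2, 1]]

For real matrices with standard dot products, the defining identity <Ax, y> = <x, A^* y> gives (Ax)^T y = x^T (A^*) y, i.e. x^T A^T y = x^T (A^*) y. Since this holds for all x, y, we must have A^* = A^T. Therefore
A^* =
[[0, 1],
 [2, -3],
 [2, 1]].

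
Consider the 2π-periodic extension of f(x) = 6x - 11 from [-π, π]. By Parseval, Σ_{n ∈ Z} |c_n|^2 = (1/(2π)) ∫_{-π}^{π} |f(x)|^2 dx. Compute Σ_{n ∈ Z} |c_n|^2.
Σ |c_n|^2 = 12π^2 + 121

Expand and integrate term by term over [-π, π]:
  ∫ (6x)^2 dx = 36·(2π^3/3); ∫ 2·6·(-11)·x dx = 0 (odd integrand); ∫ (-11)^2 dx = 121·2π.
So (1/(2π)) ∫_{-π}^{π} (6x - 11)^2 dx = 36π^2/3 + 121 = 12π^2 + 121.
Parseval ⇒ Σ |c_n|^2 = 12π^2 + 121.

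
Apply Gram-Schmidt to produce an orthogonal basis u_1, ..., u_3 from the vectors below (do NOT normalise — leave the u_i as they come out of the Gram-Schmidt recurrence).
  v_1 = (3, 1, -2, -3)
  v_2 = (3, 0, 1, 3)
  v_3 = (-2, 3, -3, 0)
Orthogonal basis:
  u_1 = (3, 1, -2, -3)
  u_2 = (75/23, 2/23, 19/23, 63/23)
  u_3 = (-380/433, 1260/433, -1020/433, 720/433)

Apply the Gram-Schmidt recurrence
  u_1 = v_1
  u_i = v_i − Σ_{j<i} ((v_i · u_j) / (u_j · u_j)) · u_j.

Step by step this gives:
  u_1 = (3, 1, -2, -3)
  u_2 = (75/23, 2/23, 19/23, 63/23)
  u_3 = (-380/433, 1260/433, -1020/433, 720/433)

Orthogonality check:
  u_2 · u_1 = 0 (should be 0)
  u_3 · u_1 = 0 (should be 0)
  u_3 · u_2 = 0 (should be 0)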